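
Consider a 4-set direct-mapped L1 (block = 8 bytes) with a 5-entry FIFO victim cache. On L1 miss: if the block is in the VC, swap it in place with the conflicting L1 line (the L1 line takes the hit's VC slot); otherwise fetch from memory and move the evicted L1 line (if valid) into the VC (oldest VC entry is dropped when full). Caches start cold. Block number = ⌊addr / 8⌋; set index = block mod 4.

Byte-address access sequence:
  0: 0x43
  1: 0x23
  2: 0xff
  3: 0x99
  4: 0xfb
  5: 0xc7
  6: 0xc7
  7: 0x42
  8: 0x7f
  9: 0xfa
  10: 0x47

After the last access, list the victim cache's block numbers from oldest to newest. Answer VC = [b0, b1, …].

#0 0x43→b8/s0 MISS; vc=[]
#1 0x23→b4/s0 MISS; vc=[8]
#2 0xff→b31/s3 MISS; vc=[8]
#3 0x99→b19/s3 MISS; vc=[8,31]
#4 0xfb→b31/s3 VC-HIT; vc=[8,19]
#5 0xc7→b24/s0 MISS; vc=[8,19,4]
#6 0xc7→b24/s0 L1-HIT; vc=[8,19,4]
#7 0x42→b8/s0 VC-HIT; vc=[24,19,4]
#8 0x7f→b15/s3 MISS; vc=[24,19,4,31]
#9 0xfa→b31/s3 VC-HIT; vc=[24,19,4,15]
#10 0x47→b8/s0 L1-HIT; vc=[24,19,4,15]

VC = [24, 19, 4, 15]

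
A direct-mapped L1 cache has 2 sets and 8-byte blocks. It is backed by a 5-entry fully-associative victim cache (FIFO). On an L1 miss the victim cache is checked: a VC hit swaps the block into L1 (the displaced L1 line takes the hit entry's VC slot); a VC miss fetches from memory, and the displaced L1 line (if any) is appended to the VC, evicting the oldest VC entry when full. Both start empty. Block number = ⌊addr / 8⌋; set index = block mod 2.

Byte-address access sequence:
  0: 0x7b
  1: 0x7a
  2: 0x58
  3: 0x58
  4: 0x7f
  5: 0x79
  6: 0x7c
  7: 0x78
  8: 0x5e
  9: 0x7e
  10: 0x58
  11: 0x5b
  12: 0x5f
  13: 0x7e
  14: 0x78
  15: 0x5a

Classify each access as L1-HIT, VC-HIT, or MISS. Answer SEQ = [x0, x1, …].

0: 0x7b (blk 15, set 1) → MISS  vc=[]
1: 0x7a (blk 15, set 1) → L1-HIT  vc=[]
2: 0x58 (blk 11, set 1) → MISS  vc=[15]
3: 0x58 (blk 11, set 1) → L1-HIT  vc=[15]
4: 0x7f (blk 15, set 1) → VC-HIT  vc=[11]
5: 0x79 (blk 15, set 1) → L1-HIT  vc=[11]
6: 0x7c (blk 15, set 1) → L1-HIT  vc=[11]
7: 0x78 (blk 15, set 1) → L1-HIT  vc=[11]
8: 0x5e (blk 11, set 1) → VC-HIT  vc=[15]
9: 0x7e (blk 15, set 1) → VC-HIT  vc=[11]
10: 0x58 (blk 11, set 1) → VC-HIT  vc=[15]
11: 0x5b (blk 11, set 1) → L1-HIT  vc=[15]
12: 0x5f (blk 11, set 1) → L1-HIT  vc=[15]
13: 0x7e (blk 15, set 1) → VC-HIT  vc=[11]
14: 0x78 (blk 15, set 1) → L1-HIT  vc=[11]
15: 0x5a (blk 11, set 1) → VC-HIT  vc=[15]

SEQ = [MISS, L1-HIT, MISS, L1-HIT, VC-HIT, L1-HIT, L1-HIT, L1-HIT, VC-HIT, VC-HIT, VC-HIT, L1-HIT, L1-HIT, VC-HIT, L1-HIT, VC-HIT]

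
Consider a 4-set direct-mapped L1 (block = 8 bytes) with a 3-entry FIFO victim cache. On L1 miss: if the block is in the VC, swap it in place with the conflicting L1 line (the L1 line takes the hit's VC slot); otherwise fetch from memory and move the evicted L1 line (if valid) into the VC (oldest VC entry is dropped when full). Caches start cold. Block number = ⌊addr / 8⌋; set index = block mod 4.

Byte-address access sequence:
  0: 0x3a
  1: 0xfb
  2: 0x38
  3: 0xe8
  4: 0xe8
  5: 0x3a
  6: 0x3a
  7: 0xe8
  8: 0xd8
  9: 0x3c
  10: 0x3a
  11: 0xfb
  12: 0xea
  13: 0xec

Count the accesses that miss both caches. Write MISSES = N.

MISSES = 4

0: 0x3a (blk 7, set 3) → MISS  vc=[]
1: 0xfb (blk 31, set 3) → MISS  vc=[7]
2: 0x38 (blk 7, set 3) → VC-HIT  vc=[31]
3: 0xe8 (blk 29, set 1) → MISS  vc=[31]
4: 0xe8 (blk 29, set 1) → L1-HIT  vc=[31]
5: 0x3a (blk 7, set 3) → L1-HIT  vc=[31]
6: 0x3a (blk 7, set 3) → L1-HIT  vc=[31]
7: 0xe8 (blk 29, set 1) → L1-HIT  vc=[31]
8: 0xd8 (blk 27, set 3) → MISS  vc=[31, 7]
9: 0x3c (blk 7, set 3) → VC-HIT  vc=[31, 27]
10: 0x3a (blk 7, set 3) → L1-HIT  vc=[31, 27]
11: 0xfb (blk 31, set 3) → VC-HIT  vc=[7, 27]
12: 0xea (blk 29, set 1) → L1-HIT  vc=[7, 27]
13: 0xec (blk 29, set 1) → L1-HIT  vc=[7, 27]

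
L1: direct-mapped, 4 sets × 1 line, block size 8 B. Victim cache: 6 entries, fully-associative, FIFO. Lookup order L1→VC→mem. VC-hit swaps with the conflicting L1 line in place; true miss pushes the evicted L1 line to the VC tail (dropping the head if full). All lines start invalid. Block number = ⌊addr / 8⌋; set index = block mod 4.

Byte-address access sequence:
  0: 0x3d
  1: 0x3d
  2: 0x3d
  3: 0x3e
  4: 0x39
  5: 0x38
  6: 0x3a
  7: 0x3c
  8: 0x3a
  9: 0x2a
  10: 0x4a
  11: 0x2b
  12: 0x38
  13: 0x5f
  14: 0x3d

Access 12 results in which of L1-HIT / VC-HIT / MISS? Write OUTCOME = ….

OUTCOME = L1-HIT

0: 0x3d (blk 7, set 3) → MISS  vc=[]
1: 0x3d (blk 7, set 3) → L1-HIT  vc=[]
2: 0x3d (blk 7, set 3) → L1-HIT  vc=[]
3: 0x3e (blk 7, set 3) → L1-HIT  vc=[]
4: 0x39 (blk 7, set 3) → L1-HIT  vc=[]
5: 0x38 (blk 7, set 3) → L1-HIT  vc=[]
6: 0x3a (blk 7, set 3) → L1-HIT  vc=[]
7: 0x3c (blk 7, set 3) → L1-HIT  vc=[]
8: 0x3a (blk 7, set 3) → L1-HIT  vc=[]
9: 0x2a (blk 5, set 1) → MISS  vc=[]
10: 0x4a (blk 9, set 1) → MISS  vc=[5]
11: 0x2b (blk 5, set 1) → VC-HIT  vc=[9]
12: 0x38 (blk 7, set 3) → L1-HIT  vc=[9]
13: 0x5f (blk 11, set 3) → MISS  vc=[9, 7]
14: 0x3d (blk 7, set 3) → VC-HIT  vc=[9, 11]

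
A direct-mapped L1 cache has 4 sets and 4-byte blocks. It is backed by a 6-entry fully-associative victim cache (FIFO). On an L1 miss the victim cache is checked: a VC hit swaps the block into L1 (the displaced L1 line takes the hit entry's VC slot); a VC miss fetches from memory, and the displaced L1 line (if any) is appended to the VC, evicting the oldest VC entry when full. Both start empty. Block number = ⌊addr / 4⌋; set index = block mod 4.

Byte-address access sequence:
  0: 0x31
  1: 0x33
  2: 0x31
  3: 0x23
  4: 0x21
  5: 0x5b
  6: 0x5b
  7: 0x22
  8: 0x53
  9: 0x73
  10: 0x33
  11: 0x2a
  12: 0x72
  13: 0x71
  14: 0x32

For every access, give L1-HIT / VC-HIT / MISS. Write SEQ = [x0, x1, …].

  [0] addr=0x31 blk=12 s=0: MISS | VC []
  [1] addr=0x33 blk=12 s=0: L1-HIT | VC []
  [2] addr=0x31 blk=12 s=0: L1-HIT | VC []
  [3] addr=0x23 blk=8 s=0: MISS | VC [12]
  [4] addr=0x21 blk=8 s=0: L1-HIT | VC [12]
  [5] addr=0x5b blk=22 s=2: MISS | VC [12]
  [6] addr=0x5b blk=22 s=2: L1-HIT | VC [12]
  [7] addr=0x22 blk=8 s=0: L1-HIT | VC [12]
  [8] addr=0x53 blk=20 s=0: MISS | VC [12, 8]
  [9] addr=0x73 blk=28 s=0: MISS | VC [12, 8, 20]
  [10] addr=0x33 blk=12 s=0: VC-HIT | VC [28, 8, 20]
  [11] addr=0x2a blk=10 s=2: MISS | VC [28, 8, 20, 22]
  [12] addr=0x72 blk=28 s=0: VC-HIT | VC [12, 8, 20, 22]
  [13] addr=0x71 blk=28 s=0: L1-HIT | VC [12, 8, 20, 22]
  [14] addr=0x32 blk=12 s=0: VC-HIT | VC [28, 8, 20, 22]

SEQ = [MISS, L1-HIT, L1-HIT, MISS, L1-HIT, MISS, L1-HIT, L1-HIT, MISS, MISS, VC-HIT, MISS, VC-HIT, L1-HIT, VC-HIT]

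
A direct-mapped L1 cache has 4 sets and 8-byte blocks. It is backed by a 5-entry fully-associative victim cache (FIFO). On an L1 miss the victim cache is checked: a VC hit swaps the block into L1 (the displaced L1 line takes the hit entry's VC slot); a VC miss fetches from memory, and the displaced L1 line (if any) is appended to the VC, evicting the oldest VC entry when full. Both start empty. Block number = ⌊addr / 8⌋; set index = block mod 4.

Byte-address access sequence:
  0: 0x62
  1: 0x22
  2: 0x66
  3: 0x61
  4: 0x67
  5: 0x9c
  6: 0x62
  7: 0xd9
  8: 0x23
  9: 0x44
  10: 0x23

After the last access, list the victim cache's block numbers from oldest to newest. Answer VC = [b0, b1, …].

  [0] addr=0x62 blk=12 s=0: MISS | VC []
  [1] addr=0x22 blk=4 s=0: MISS | VC [12]
  [2] addr=0x66 blk=12 s=0: VC-HIT | VC [4]
  [3] addr=0x61 blk=12 s=0: L1-HIT | VC [4]
  [4] addr=0x67 blk=12 s=0: L1-HIT | VC [4]
  [5] addr=0x9c blk=19 s=3: MISS | VC [4]
  [6] addr=0x62 blk=12 s=0: L1-HIT | VC [4]
  [7] addr=0xd9 blk=27 s=3: MISS | VC [4, 19]
  [8] addr=0x23 blk=4 s=0: VC-HIT | VC [12, 19]
  [9] addr=0x44 blk=8 s=0: MISS | VC [12, 19, 4]
  [10] addr=0x23 blk=4 s=0: VC-HIT | VC [12, 19, 8]

VC = [12, 19, 8]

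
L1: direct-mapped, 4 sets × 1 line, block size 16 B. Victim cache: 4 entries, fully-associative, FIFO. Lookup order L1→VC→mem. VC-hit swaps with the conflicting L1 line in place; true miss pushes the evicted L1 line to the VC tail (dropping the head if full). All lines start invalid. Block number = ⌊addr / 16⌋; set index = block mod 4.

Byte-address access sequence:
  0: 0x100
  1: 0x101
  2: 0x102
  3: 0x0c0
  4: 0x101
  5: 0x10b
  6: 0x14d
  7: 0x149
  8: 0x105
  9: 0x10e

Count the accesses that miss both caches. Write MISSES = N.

MISSES = 3

0: 0x100 (blk 16, set 0) → MISS  vc=[]
1: 0x101 (blk 16, set 0) → L1-HIT  vc=[]
2: 0x102 (blk 16, set 0) → L1-HIT  vc=[]
3: 0xc0 (blk 12, set 0) → MISS  vc=[16]
4: 0x101 (blk 16, set 0) → VC-HIT  vc=[12]
5: 0x10b (blk 16, set 0) → L1-HIT  vc=[12]
6: 0x14d (blk 20, set 0) → MISS  vc=[12, 16]
7: 0x149 (blk 20, set 0) → L1-HIT  vc=[12, 16]
8: 0x105 (blk 16, set 0) → VC-HIT  vc=[12, 20]
9: 0x10e (blk 16, set 0) → L1-HIT  vc=[12, 20]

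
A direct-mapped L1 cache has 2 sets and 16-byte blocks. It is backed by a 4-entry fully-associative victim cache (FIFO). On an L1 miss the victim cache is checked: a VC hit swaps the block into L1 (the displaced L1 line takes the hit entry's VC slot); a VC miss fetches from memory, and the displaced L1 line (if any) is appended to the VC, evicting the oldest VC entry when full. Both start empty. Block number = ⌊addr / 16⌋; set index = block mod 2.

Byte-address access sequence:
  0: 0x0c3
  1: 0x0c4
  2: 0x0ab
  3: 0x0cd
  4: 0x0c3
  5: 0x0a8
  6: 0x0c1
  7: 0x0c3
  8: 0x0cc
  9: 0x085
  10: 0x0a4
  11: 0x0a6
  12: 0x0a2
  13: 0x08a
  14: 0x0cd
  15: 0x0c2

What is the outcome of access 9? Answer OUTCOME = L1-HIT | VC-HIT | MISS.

OUTCOME = MISS

0: 0xc3 (blk 12, set 0) → MISS  vc=[]
1: 0xc4 (blk 12, set 0) → L1-HIT  vc=[]
2: 0xab (blk 10, set 0) → MISS  vc=[12]
3: 0xcd (blk 12, set 0) → VC-HIT  vc=[10]
4: 0xc3 (blk 12, set 0) → L1-HIT  vc=[10]
5: 0xa8 (blk 10, set 0) → VC-HIT  vc=[12]
6: 0xc1 (blk 12, set 0) → VC-HIT  vc=[10]
7: 0xc3 (blk 12, set 0) → L1-HIT  vc=[10]
8: 0xcc (blk 12, set 0) → L1-HIT  vc=[10]
9: 0x85 (blk 8, set 0) → MISS  vc=[10, 12]
10: 0xa4 (blk 10, set 0) → VC-HIT  vc=[8, 12]
11: 0xa6 (blk 10, set 0) → L1-HIT  vc=[8, 12]
12: 0xa2 (blk 10, set 0) → L1-HIT  vc=[8, 12]
13: 0x8a (blk 8, set 0) → VC-HIT  vc=[10, 12]
14: 0xcd (blk 12, set 0) → VC-HIT  vc=[10, 8]
15: 0xc2 (blk 12, set 0) → L1-HIT  vc=[10, 8]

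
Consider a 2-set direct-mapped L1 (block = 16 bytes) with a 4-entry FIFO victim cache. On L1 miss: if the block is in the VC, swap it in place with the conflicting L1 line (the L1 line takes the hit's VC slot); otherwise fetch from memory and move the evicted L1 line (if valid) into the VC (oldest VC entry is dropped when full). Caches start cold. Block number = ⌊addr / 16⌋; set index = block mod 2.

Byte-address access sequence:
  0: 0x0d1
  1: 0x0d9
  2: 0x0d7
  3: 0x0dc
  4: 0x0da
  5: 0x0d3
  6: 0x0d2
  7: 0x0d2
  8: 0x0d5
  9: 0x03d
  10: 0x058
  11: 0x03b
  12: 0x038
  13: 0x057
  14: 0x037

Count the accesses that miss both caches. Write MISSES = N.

  [0] addr=0xd1 blk=13 s=1: MISS | VC []
  [1] addr=0xd9 blk=13 s=1: L1-HIT | VC []
  [2] addr=0xd7 blk=13 s=1: L1-HIT | VC []
  [3] addr=0xdc blk=13 s=1: L1-HIT | VC []
  [4] addr=0xda blk=13 s=1: L1-HIT | VC []
  [5] addr=0xd3 blk=13 s=1: L1-HIT | VC []
  [6] addr=0xd2 blk=13 s=1: L1-HIT | VC []
  [7] addr=0xd2 blk=13 s=1: L1-HIT | VC []
  [8] addr=0xd5 blk=13 s=1: L1-HIT | VC []
  [9] addr=0x3d blk=3 s=1: MISS | VC [13]
  [10] addr=0x58 blk=5 s=1: MISS | VC [13, 3]
  [11] addr=0x3b blk=3 s=1: VC-HIT | VC [13, 5]
  [12] addr=0x38 blk=3 s=1: L1-HIT | VC [13, 5]
  [13] addr=0x57 blk=5 s=1: VC-HIT | VC [13, 3]
  [14] addr=0x37 blk=3 s=1: VC-HIT | VC [13, 5]

MISSES = 3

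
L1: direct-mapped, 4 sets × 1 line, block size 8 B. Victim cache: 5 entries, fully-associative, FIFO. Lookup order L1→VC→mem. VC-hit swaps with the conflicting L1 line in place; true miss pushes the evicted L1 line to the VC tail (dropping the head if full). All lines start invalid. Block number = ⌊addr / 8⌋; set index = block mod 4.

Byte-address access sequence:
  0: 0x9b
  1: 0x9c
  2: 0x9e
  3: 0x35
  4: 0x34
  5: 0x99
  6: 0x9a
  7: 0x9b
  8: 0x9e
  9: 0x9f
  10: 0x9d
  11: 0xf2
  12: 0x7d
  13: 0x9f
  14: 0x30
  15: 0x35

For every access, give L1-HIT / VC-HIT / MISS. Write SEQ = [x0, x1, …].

0: 0x9b (blk 19, set 3) → MISS  vc=[]
1: 0x9c (blk 19, set 3) → L1-HIT  vc=[]
2: 0x9e (blk 19, set 3) → L1-HIT  vc=[]
3: 0x35 (blk 6, set 2) → MISS  vc=[]
4: 0x34 (blk 6, set 2) → L1-HIT  vc=[]
5: 0x99 (blk 19, set 3) → L1-HIT  vc=[]
6: 0x9a (blk 19, set 3) → L1-HIT  vc=[]
7: 0x9b (blk 19, set 3) → L1-HIT  vc=[]
8: 0x9e (blk 19, set 3) → L1-HIT  vc=[]
9: 0x9f (blk 19, set 3) → L1-HIT  vc=[]
10: 0x9d (blk 19, set 3) → L1-HIT  vc=[]
11: 0xf2 (blk 30, set 2) → MISS  vc=[6]
12: 0x7d (blk 15, set 3) → MISS  vc=[6, 19]
13: 0x9f (blk 19, set 3) → VC-HIT  vc=[6, 15]
14: 0x30 (blk 6, set 2) → VC-HIT  vc=[30, 15]
15: 0x35 (blk 6, set 2) → L1-HIT  vc=[30, 15]

SEQ = [MISS, L1-HIT, L1-HIT, MISS, L1-HIT, L1-HIT, L1-HIT, L1-HIT, L1-HIT, L1-HIT, L1-HIT, MISS, MISS, VC-HIT, VC-HIT, L1-HIT]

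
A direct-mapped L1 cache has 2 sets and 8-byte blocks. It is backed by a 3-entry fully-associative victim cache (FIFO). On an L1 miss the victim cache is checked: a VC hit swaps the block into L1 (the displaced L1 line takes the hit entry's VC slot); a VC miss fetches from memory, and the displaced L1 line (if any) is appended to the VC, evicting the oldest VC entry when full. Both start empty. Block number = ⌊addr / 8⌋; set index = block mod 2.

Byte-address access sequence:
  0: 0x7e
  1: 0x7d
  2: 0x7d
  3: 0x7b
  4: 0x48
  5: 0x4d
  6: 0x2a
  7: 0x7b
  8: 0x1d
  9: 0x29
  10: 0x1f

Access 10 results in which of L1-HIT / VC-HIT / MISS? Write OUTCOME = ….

OUTCOME = VC-HIT

#0 0x7e→b15/s1 MISS; vc=[]
#1 0x7d→b15/s1 L1-HIT; vc=[]
#2 0x7d→b15/s1 L1-HIT; vc=[]
#3 0x7b→b15/s1 L1-HIT; vc=[]
#4 0x48→b9/s1 MISS; vc=[15]
#5 0x4d→b9/s1 L1-HIT; vc=[15]
#6 0x2a→b5/s1 MISS; vc=[15,9]
#7 0x7b→b15/s1 VC-HIT; vc=[5,9]
#8 0x1d→b3/s1 MISS; vc=[5,9,15]
#9 0x29→b5/s1 VC-HIT; vc=[3,9,15]
#10 0x1f→b3/s1 VC-HIT; vc=[5,9,15]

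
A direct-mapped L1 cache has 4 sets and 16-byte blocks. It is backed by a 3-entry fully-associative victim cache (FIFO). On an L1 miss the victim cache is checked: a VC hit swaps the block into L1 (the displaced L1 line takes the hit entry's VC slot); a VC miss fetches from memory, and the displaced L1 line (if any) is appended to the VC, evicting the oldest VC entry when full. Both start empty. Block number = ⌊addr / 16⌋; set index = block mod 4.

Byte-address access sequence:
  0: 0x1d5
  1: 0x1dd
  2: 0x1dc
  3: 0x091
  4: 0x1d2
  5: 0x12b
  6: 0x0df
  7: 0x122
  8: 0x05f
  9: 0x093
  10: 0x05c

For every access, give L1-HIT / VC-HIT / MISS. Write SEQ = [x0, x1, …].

  [0] addr=0x1d5 blk=29 s=1: MISS | VC []
  [1] addr=0x1dd blk=29 s=1: L1-HIT | VC []
  [2] addr=0x1dc blk=29 s=1: L1-HIT | VC []
  [3] addr=0x91 blk=9 s=1: MISS | VC [29]
  [4] addr=0x1d2 blk=29 s=1: VC-HIT | VC [9]
  [5] addr=0x12b blk=18 s=2: MISS | VC [9]
  [6] addr=0xdf blk=13 s=1: MISS | VC [9, 29]
  [7] addr=0x122 blk=18 s=2: L1-HIT | VC [9, 29]
  [8] addr=0x5f blk=5 s=1: MISS | VC [9, 29, 13]
  [9] addr=0x93 blk=9 s=1: VC-HIT | VC [5, 29, 13]
  [10] addr=0x5c blk=5 s=1: VC-HIT | VC [9, 29, 13]

SEQ = [MISS, L1-HIT, L1-HIT, MISS, VC-HIT, MISS, MISS, L1-HIT, MISS, VC-HIT, VC-HIT]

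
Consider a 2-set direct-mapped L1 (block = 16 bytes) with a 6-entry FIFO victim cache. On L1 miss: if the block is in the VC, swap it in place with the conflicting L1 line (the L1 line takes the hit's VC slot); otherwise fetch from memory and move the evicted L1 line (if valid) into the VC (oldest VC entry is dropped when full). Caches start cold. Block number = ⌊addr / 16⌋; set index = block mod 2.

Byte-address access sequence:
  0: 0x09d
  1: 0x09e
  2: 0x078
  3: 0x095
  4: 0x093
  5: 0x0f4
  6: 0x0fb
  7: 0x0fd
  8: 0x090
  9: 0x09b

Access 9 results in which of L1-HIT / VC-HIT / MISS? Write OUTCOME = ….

OUTCOME = L1-HIT

#0 0x9d→b9/s1 MISS; vc=[]
#1 0x9e→b9/s1 L1-HIT; vc=[]
#2 0x78→b7/s1 MISS; vc=[9]
#3 0x95→b9/s1 VC-HIT; vc=[7]
#4 0x93→b9/s1 L1-HIT; vc=[7]
#5 0xf4→b15/s1 MISS; vc=[7,9]
#6 0xfb→b15/s1 L1-HIT; vc=[7,9]
#7 0xfd→b15/s1 L1-HIT; vc=[7,9]
#8 0x90→b9/s1 VC-HIT; vc=[7,15]
#9 0x9b→b9/s1 L1-HIT; vc=[7,15]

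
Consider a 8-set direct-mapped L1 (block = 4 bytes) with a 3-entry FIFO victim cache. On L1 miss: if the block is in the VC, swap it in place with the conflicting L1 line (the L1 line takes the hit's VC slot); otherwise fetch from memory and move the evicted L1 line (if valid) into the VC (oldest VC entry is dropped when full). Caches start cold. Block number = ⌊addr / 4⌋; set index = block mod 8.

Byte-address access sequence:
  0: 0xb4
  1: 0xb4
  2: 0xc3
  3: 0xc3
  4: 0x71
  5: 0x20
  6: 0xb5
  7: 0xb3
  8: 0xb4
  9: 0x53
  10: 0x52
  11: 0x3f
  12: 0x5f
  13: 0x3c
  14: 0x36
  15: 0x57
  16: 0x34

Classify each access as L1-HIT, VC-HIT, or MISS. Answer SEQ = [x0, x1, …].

SEQ = [MISS, L1-HIT, MISS, L1-HIT, MISS, MISS, L1-HIT, MISS, L1-HIT, MISS, L1-HIT, MISS, MISS, VC-HIT, MISS, MISS, VC-HIT]

  [0] addr=0xb4 blk=45 s=5: MISS | VC []
  [1] addr=0xb4 blk=45 s=5: L1-HIT | VC []
  [2] addr=0xc3 blk=48 s=0: MISS | VC []
  [3] addr=0xc3 blk=48 s=0: L1-HIT | VC []
  [4] addr=0x71 blk=28 s=4: MISS | VC []
  [5] addr=0x20 blk=8 s=0: MISS | VC [48]
  [6] addr=0xb5 blk=45 s=5: L1-HIT | VC [48]
  [7] addr=0xb3 blk=44 s=4: MISS | VC [48, 28]
  [8] addr=0xb4 blk=45 s=5: L1-HIT | VC [48, 28]
  [9] addr=0x53 blk=20 s=4: MISS | VC [48, 28, 44]
  [10] addr=0x52 blk=20 s=4: L1-HIT | VC [48, 28, 44]
  [11] addr=0x3f blk=15 s=7: MISS | VC [48, 28, 44]
  [12] addr=0x5f blk=23 s=7: MISS | VC [28, 44, 15]
  [13] addr=0x3c blk=15 s=7: VC-HIT | VC [28, 44, 23]
  [14] addr=0x36 blk=13 s=5: MISS | VC [44, 23, 45]
  [15] addr=0x57 blk=21 s=5: MISS | VC [23, 45, 13]
  [16] addr=0x34 blk=13 s=5: VC-HIT | VC [23, 45, 21]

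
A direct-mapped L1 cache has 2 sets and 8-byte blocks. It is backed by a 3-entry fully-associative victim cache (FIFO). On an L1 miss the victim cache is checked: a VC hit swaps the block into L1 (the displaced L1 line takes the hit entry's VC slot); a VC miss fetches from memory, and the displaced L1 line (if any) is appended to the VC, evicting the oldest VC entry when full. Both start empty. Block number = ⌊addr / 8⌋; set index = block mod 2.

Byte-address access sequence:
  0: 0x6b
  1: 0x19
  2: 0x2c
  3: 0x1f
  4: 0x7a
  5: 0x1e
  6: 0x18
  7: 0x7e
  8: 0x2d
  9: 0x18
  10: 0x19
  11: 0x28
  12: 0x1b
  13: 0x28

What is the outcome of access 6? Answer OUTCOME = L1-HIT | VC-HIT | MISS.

0: 0x6b (blk 13, set 1) → MISS  vc=[]
1: 0x19 (blk 3, set 1) → MISS  vc=[13]
2: 0x2c (blk 5, set 1) → MISS  vc=[13, 3]
3: 0x1f (blk 3, set 1) → VC-HIT  vc=[13, 5]
4: 0x7a (blk 15, set 1) → MISS  vc=[13, 5, 3]
5: 0x1e (blk 3, set 1) → VC-HIT  vc=[13, 5, 15]
6: 0x18 (blk 3, set 1) → L1-HIT  vc=[13, 5, 15]
7: 0x7e (blk 15, set 1) → VC-HIT  vc=[13, 5, 3]
8: 0x2d (blk 5, set 1) → VC-HIT  vc=[13, 15, 3]
9: 0x18 (blk 3, set 1) → VC-HIT  vc=[13, 15, 5]
10: 0x19 (blk 3, set 1) → L1-HIT  vc=[13, 15, 5]
11: 0x28 (blk 5, set 1) → VC-HIT  vc=[13, 15, 3]
12: 0x1b (blk 3, set 1) → VC-HIT  vc=[13, 15, 5]
13: 0x28 (blk 5, set 1) → VC-HIT  vc=[13, 15, 3]

OUTCOME = L1-HIT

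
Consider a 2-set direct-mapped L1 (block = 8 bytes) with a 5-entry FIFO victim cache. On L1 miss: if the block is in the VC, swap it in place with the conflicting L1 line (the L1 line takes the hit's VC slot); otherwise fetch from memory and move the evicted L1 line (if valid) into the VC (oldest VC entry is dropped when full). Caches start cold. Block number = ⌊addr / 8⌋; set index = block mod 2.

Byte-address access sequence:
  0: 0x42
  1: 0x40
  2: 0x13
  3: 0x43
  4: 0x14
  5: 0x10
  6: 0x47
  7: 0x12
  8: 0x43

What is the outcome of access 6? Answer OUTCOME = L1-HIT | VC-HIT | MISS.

#0 0x42→b8/s0 MISS; vc=[]
#1 0x40→b8/s0 L1-HIT; vc=[]
#2 0x13→b2/s0 MISS; vc=[8]
#3 0x43→b8/s0 VC-HIT; vc=[2]
#4 0x14→b2/s0 VC-HIT; vc=[8]
#5 0x10→b2/s0 L1-HIT; vc=[8]
#6 0x47→b8/s0 VC-HIT; vc=[2]
#7 0x12→b2/s0 VC-HIT; vc=[8]
#8 0x43→b8/s0 VC-HIT; vc=[2]

OUTCOME = VC-HIT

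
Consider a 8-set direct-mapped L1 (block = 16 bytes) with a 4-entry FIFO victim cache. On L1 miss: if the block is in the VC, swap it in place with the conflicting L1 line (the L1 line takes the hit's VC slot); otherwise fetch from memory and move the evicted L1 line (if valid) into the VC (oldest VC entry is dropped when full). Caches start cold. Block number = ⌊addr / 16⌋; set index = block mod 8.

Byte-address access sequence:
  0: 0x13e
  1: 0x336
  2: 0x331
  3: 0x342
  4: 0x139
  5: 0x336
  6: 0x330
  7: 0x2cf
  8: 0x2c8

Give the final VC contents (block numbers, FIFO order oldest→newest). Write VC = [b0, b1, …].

#0 0x13e→b19/s3 MISS; vc=[]
#1 0x336→b51/s3 MISS; vc=[19]
#2 0x331→b51/s3 L1-HIT; vc=[19]
#3 0x342→b52/s4 MISS; vc=[19]
#4 0x139→b19/s3 VC-HIT; vc=[51]
#5 0x336→b51/s3 VC-HIT; vc=[19]
#6 0x330→b51/s3 L1-HIT; vc=[19]
#7 0x2cf→b44/s4 MISS; vc=[19,52]
#8 0x2c8→b44/s4 L1-HIT; vc=[19,52]

VC = [19, 52]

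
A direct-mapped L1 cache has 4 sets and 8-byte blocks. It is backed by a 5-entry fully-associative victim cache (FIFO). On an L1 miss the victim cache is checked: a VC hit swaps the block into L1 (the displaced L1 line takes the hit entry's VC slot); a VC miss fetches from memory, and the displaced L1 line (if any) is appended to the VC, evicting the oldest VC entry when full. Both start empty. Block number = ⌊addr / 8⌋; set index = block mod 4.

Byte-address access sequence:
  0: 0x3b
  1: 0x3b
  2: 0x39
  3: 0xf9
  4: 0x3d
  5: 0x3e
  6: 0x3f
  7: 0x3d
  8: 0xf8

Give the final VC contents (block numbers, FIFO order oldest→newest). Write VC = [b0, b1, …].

  [0] addr=0x3b blk=7 s=3: MISS | VC []
  [1] addr=0x3b blk=7 s=3: L1-HIT | VC []
  [2] addr=0x39 blk=7 s=3: L1-HIT | VC []
  [3] addr=0xf9 blk=31 s=3: MISS | VC [7]
  [4] addr=0x3d blk=7 s=3: VC-HIT | VC [31]
  [5] addr=0x3e blk=7 s=3: L1-HIT | VC [31]
  [6] addr=0x3f blk=7 s=3: L1-HIT | VC [31]
  [7] addr=0x3d blk=7 s=3: L1-HIT | VC [31]
  [8] addr=0xf8 blk=31 s=3: VC-HIT | VC [7]

VC = [7]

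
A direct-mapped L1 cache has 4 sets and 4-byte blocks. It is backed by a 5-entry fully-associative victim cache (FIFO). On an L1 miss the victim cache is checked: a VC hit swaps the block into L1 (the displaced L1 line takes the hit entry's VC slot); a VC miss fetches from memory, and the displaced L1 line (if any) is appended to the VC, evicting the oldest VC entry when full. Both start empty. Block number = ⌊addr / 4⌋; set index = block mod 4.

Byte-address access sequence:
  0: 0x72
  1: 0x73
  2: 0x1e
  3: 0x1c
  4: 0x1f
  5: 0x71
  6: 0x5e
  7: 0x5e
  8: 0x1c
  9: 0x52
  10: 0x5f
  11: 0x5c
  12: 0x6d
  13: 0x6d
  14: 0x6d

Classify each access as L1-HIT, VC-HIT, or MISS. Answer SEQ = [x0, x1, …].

SEQ = [MISS, L1-HIT, MISS, L1-HIT, L1-HIT, L1-HIT, MISS, L1-HIT, VC-HIT, MISS, VC-HIT, L1-HIT, MISS, L1-HIT, L1-HIT]

  [0] addr=0x72 blk=28 s=0: MISS | VC []
  [1] addr=0x73 blk=28 s=0: L1-HIT | VC []
  [2] addr=0x1e blk=7 s=3: MISS | VC []
  [3] addr=0x1c blk=7 s=3: L1-HIT | VC []
  [4] addr=0x1f blk=7 s=3: L1-HIT | VC []
  [5] addr=0x71 blk=28 s=0: L1-HIT | VC []
  [6] addr=0x5e blk=23 s=3: MISS | VC [7]
  [7] addr=0x5e blk=23 s=3: L1-HIT | VC [7]
  [8] addr=0x1c blk=7 s=3: VC-HIT | VC [23]
  [9] addr=0x52 blk=20 s=0: MISS | VC [23, 28]
  [10] addr=0x5f blk=23 s=3: VC-HIT | VC [7, 28]
  [11] addr=0x5c blk=23 s=3: L1-HIT | VC [7, 28]
  [12] addr=0x6d blk=27 s=3: MISS | VC [7, 28, 23]
  [13] addr=0x6d blk=27 s=3: L1-HIT | VC [7, 28, 23]
  [14] addr=0x6d blk=27 s=3: L1-HIT | VC [7, 28, 23]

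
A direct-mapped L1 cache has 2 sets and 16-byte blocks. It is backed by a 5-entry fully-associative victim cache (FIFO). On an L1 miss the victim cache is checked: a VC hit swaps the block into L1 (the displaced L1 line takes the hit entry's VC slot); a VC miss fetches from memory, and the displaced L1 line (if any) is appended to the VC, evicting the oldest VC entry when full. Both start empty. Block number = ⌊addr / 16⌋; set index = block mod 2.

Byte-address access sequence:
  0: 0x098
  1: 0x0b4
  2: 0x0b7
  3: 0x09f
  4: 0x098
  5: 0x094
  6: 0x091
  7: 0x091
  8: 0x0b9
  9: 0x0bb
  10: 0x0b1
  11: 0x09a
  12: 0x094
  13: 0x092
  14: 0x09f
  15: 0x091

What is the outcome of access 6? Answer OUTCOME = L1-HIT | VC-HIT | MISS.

OUTCOME = L1-HIT

  [0] addr=0x98 blk=9 s=1: MISS | VC []
  [1] addr=0xb4 blk=11 s=1: MISS | VC [9]
  [2] addr=0xb7 blk=11 s=1: L1-HIT | VC [9]
  [3] addr=0x9f blk=9 s=1: VC-HIT | VC [11]
  [4] addr=0x98 blk=9 s=1: L1-HIT | VC [11]
  [5] addr=0x94 blk=9 s=1: L1-HIT | VC [11]
  [6] addr=0x91 blk=9 s=1: L1-HIT | VC [11]
  [7] addr=0x91 blk=9 s=1: L1-HIT | VC [11]
  [8] addr=0xb9 blk=11 s=1: VC-HIT | VC [9]
  [9] addr=0xbb blk=11 s=1: L1-HIT | VC [9]
  [10] addr=0xb1 blk=11 s=1: L1-HIT | VC [9]
  [11] addr=0x9a blk=9 s=1: VC-HIT | VC [11]
  [12] addr=0x94 blk=9 s=1: L1-HIT | VC [11]
  [13] addr=0x92 blk=9 s=1: L1-HIT | VC [11]
  [14] addr=0x9f blk=9 s=1: L1-HIT | VC [11]
  [15] addr=0x91 blk=9 s=1: L1-HIT | VC [11]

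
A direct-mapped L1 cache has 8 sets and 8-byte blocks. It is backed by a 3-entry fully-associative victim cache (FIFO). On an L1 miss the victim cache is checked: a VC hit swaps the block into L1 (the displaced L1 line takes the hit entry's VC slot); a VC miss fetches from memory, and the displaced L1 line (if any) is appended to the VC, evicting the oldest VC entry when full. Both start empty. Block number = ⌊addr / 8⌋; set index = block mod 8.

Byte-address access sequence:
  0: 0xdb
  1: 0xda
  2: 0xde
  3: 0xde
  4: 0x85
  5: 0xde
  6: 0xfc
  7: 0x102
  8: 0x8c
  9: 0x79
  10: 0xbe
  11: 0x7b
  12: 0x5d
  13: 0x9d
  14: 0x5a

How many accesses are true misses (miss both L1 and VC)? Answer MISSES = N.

MISSES = 9

0: 0xdb (blk 27, set 3) → MISS  vc=[]
1: 0xda (blk 27, set 3) → L1-HIT  vc=[]
2: 0xde (blk 27, set 3) → L1-HIT  vc=[]
3: 0xde (blk 27, set 3) → L1-HIT  vc=[]
4: 0x85 (blk 16, set 0) → MISS  vc=[]
5: 0xde (blk 27, set 3) → L1-HIT  vc=[]
6: 0xfc (blk 31, set 7) → MISS  vc=[]
7: 0x102 (blk 32, set 0) → MISS  vc=[16]
8: 0x8c (blk 17, set 1) → MISS  vc=[16]
9: 0x79 (blk 15, set 7) → MISS  vc=[16, 31]
10: 0xbe (blk 23, set 7) → MISS  vc=[16, 31, 15]
11: 0x7b (blk 15, set 7) → VC-HIT  vc=[16, 31, 23]
12: 0x5d (blk 11, set 3) → MISS  vc=[31, 23, 27]
13: 0x9d (blk 19, set 3) → MISS  vc=[23, 27, 11]
14: 0x5a (blk 11, set 3) → VC-HIT  vc=[23, 27, 19]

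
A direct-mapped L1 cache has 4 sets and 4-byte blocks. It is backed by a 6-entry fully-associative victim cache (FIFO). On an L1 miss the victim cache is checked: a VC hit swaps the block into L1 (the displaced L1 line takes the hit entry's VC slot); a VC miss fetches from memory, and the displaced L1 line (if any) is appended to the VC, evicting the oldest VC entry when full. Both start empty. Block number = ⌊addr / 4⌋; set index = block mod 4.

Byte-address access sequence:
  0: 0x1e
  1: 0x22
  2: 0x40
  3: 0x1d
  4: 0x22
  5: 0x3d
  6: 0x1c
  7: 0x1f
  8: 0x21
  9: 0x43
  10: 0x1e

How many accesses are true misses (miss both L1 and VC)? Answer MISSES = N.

#0 0x1e→b7/s3 MISS; vc=[]
#1 0x22→b8/s0 MISS; vc=[]
#2 0x40→b16/s0 MISS; vc=[8]
#3 0x1d→b7/s3 L1-HIT; vc=[8]
#4 0x22→b8/s0 VC-HIT; vc=[16]
#5 0x3d→b15/s3 MISS; vc=[16,7]
#6 0x1c→b7/s3 VC-HIT; vc=[16,15]
#7 0x1f→b7/s3 L1-HIT; vc=[16,15]
#8 0x21→b8/s0 L1-HIT; vc=[16,15]
#9 0x43→b16/s0 VC-HIT; vc=[8,15]
#10 0x1e→b7/s3 L1-HIT; vc=[8,15]

MISSES = 4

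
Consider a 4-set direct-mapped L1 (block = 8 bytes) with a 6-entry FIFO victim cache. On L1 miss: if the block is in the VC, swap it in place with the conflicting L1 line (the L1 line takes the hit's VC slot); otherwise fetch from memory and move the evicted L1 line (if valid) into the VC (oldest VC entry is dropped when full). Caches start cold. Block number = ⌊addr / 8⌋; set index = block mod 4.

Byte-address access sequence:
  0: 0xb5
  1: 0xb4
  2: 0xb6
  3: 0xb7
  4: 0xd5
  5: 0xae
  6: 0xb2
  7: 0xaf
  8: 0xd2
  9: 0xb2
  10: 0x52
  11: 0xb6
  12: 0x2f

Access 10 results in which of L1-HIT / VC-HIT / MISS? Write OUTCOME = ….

0: 0xb5 (blk 22, set 2) → MISS  vc=[]
1: 0xb4 (blk 22, set 2) → L1-HIT  vc=[]
2: 0xb6 (blk 22, set 2) → L1-HIT  vc=[]
3: 0xb7 (blk 22, set 2) → L1-HIT  vc=[]
4: 0xd5 (blk 26, set 2) → MISS  vc=[22]
5: 0xae (blk 21, set 1) → MISS  vc=[22]
6: 0xb2 (blk 22, set 2) → VC-HIT  vc=[26]
7: 0xaf (blk 21, set 1) → L1-HIT  vc=[26]
8: 0xd2 (blk 26, set 2) → VC-HIT  vc=[22]
9: 0xb2 (blk 22, set 2) → VC-HIT  vc=[26]
10: 0x52 (blk 10, set 2) → MISS  vc=[26, 22]
11: 0xb6 (blk 22, set 2) → VC-HIT  vc=[26, 10]
12: 0x2f (blk 5, set 1) → MISS  vc=[26, 10, 21]

OUTCOME = MISS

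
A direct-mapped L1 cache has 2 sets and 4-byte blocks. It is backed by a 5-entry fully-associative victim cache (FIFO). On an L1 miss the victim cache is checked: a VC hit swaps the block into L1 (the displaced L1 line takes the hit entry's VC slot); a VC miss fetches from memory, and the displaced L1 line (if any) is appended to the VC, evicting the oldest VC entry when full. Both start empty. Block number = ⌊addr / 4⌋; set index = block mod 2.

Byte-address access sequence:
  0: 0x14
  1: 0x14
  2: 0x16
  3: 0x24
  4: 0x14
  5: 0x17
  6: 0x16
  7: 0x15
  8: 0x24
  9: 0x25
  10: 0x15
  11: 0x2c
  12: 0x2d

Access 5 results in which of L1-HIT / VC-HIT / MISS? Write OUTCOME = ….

OUTCOME = L1-HIT

  [0] addr=0x14 blk=5 s=1: MISS | VC []
  [1] addr=0x14 blk=5 s=1: L1-HIT | VC []
  [2] addr=0x16 blk=5 s=1: L1-HIT | VC []
  [3] addr=0x24 blk=9 s=1: MISS | VC [5]
  [4] addr=0x14 blk=5 s=1: VC-HIT | VC [9]
  [5] addr=0x17 blk=5 s=1: L1-HIT | VC [9]
  [6] addr=0x16 blk=5 s=1: L1-HIT | VC [9]
  [7] addr=0x15 blk=5 s=1: L1-HIT | VC [9]
  [8] addr=0x24 blk=9 s=1: VC-HIT | VC [5]
  [9] addr=0x25 blk=9 s=1: L1-HIT | VC [5]
  [10] addr=0x15 blk=5 s=1: VC-HIT | VC [9]
  [11] addr=0x2c blk=11 s=1: MISS | VC [9, 5]
  [12] addr=0x2d blk=11 s=1: L1-HIT | VC [9, 5]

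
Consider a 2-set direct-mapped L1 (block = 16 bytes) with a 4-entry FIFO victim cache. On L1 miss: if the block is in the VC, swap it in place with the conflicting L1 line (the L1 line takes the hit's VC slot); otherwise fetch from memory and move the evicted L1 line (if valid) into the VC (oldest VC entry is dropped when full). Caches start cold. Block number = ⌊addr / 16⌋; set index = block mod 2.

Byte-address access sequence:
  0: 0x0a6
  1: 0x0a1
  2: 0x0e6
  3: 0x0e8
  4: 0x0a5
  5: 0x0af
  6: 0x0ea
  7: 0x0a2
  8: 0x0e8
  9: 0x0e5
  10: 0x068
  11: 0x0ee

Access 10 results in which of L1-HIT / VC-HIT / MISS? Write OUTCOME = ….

OUTCOME = MISS

#0 0xa6→b10/s0 MISS; vc=[]
#1 0xa1→b10/s0 L1-HIT; vc=[]
#2 0xe6→b14/s0 MISS; vc=[10]
#3 0xe8→b14/s0 L1-HIT; vc=[10]
#4 0xa5→b10/s0 VC-HIT; vc=[14]
#5 0xaf→b10/s0 L1-HIT; vc=[14]
#6 0xea→b14/s0 VC-HIT; vc=[10]
#7 0xa2→b10/s0 VC-HIT; vc=[14]
#8 0xe8→b14/s0 VC-HIT; vc=[10]
#9 0xe5→b14/s0 L1-HIT; vc=[10]
#10 0x68→b6/s0 MISS; vc=[10,14]
#11 0xee→b14/s0 VC-HIT; vc=[10,6]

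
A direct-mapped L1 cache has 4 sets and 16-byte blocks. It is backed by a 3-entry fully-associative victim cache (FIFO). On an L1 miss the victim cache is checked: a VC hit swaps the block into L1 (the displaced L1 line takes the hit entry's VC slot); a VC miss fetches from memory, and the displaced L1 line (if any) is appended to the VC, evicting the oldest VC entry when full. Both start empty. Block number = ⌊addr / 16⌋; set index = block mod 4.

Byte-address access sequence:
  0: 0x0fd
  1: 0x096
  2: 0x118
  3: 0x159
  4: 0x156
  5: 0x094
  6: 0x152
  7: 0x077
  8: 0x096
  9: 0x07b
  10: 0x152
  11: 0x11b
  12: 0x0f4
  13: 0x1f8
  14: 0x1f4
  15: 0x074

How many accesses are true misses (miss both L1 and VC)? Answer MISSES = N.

MISSES = 6

  [0] addr=0xfd blk=15 s=3: MISS | VC []
  [1] addr=0x96 blk=9 s=1: MISS | VC []
  [2] addr=0x118 blk=17 s=1: MISS | VC [9]
  [3] addr=0x159 blk=21 s=1: MISS | VC [9, 17]
  [4] addr=0x156 blk=21 s=1: L1-HIT | VC [9, 17]
  [5] addr=0x94 blk=9 s=1: VC-HIT | VC [21, 17]
  [6] addr=0x152 blk=21 s=1: VC-HIT | VC [9, 17]
  [7] addr=0x77 blk=7 s=3: MISS | VC [9, 17, 15]
  [8] addr=0x96 blk=9 s=1: VC-HIT | VC [21, 17, 15]
  [9] addr=0x7b blk=7 s=3: L1-HIT | VC [21, 17, 15]
  [10] addr=0x152 blk=21 s=1: VC-HIT | VC [9, 17, 15]
  [11] addr=0x11b blk=17 s=1: VC-HIT | VC [9, 21, 15]
  [12] addr=0xf4 blk=15 s=3: VC-HIT | VC [9, 21, 7]
  [13] addr=0x1f8 blk=31 s=3: MISS | VC [21, 7, 15]
  [14] addr=0x1f4 blk=31 s=3: L1-HIT | VC [21, 7, 15]
  [15] addr=0x74 blk=7 s=3: VC-HIT | VC [21, 31, 15]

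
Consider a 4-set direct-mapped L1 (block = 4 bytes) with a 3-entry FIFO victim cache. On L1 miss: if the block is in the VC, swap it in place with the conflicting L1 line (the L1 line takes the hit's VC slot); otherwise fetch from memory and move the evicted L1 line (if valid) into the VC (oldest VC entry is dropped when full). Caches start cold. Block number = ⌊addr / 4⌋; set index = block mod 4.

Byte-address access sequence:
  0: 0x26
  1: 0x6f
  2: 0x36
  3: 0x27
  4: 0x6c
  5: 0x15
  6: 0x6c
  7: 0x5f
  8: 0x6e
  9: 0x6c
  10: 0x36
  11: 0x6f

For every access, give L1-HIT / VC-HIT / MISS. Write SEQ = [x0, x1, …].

#0 0x26→b9/s1 MISS; vc=[]
#1 0x6f→b27/s3 MISS; vc=[]
#2 0x36→b13/s1 MISS; vc=[9]
#3 0x27→b9/s1 VC-HIT; vc=[13]
#4 0x6c→b27/s3 L1-HIT; vc=[13]
#5 0x15→b5/s1 MISS; vc=[13,9]
#6 0x6c→b27/s3 L1-HIT; vc=[13,9]
#7 0x5f→b23/s3 MISS; vc=[13,9,27]
#8 0x6e→b27/s3 VC-HIT; vc=[13,9,23]
#9 0x6c→b27/s3 L1-HIT; vc=[13,9,23]
#10 0x36→b13/s1 VC-HIT; vc=[5,9,23]
#11 0x6f→b27/s3 L1-HIT; vc=[5,9,23]

SEQ = [MISS, MISS, MISS, VC-HIT, L1-HIT, MISS, L1-HIT, MISS, VC-HIT, L1-HIT, VC-HIT, L1-HIT]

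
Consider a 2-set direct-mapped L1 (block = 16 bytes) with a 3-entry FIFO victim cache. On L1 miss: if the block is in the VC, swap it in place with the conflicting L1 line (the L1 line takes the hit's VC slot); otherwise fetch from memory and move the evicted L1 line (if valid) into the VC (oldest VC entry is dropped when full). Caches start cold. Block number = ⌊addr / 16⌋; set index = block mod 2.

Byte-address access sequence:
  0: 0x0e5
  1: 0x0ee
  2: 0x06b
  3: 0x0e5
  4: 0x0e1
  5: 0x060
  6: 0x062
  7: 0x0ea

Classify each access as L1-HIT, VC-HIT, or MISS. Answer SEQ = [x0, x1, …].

#0 0xe5→b14/s0 MISS; vc=[]
#1 0xee→b14/s0 L1-HIT; vc=[]
#2 0x6b→b6/s0 MISS; vc=[14]
#3 0xe5→b14/s0 VC-HIT; vc=[6]
#4 0xe1→b14/s0 L1-HIT; vc=[6]
#5 0x60→b6/s0 VC-HIT; vc=[14]
#6 0x62→b6/s0 L1-HIT; vc=[14]
#7 0xea→b14/s0 VC-HIT; vc=[6]

SEQ = [MISS, L1-HIT, MISS, VC-HIT, L1-HIT, VC-HIT, L1-HIT, VC-HIT]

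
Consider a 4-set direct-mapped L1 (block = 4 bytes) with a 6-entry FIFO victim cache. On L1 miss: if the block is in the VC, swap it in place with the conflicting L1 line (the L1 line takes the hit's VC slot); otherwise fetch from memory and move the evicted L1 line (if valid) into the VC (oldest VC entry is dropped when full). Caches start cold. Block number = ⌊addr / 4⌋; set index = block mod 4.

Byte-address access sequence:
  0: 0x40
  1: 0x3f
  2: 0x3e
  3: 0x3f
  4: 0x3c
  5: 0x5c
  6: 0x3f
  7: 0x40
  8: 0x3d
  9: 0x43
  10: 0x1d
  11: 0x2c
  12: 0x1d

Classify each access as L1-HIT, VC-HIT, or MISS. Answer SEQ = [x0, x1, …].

SEQ = [MISS, MISS, L1-HIT, L1-HIT, L1-HIT, MISS, VC-HIT, L1-HIT, L1-HIT, L1-HIT, MISS, MISS, VC-HIT]

  [0] addr=0x40 blk=16 s=0: MISS | VC []
  [1] addr=0x3f blk=15 s=3: MISS | VC []
  [2] addr=0x3e blk=15 s=3: L1-HIT | VC []
  [3] addr=0x3f blk=15 s=3: L1-HIT | VC []
  [4] addr=0x3c blk=15 s=3: L1-HIT | VC []
  [5] addr=0x5c blk=23 s=3: MISS | VC [15]
  [6] addr=0x3f blk=15 s=3: VC-HIT | VC [23]
  [7] addr=0x40 blk=16 s=0: L1-HIT | VC [23]
  [8] addr=0x3d blk=15 s=3: L1-HIT | VC [23]
  [9] addr=0x43 blk=16 s=0: L1-HIT | VC [23]
  [10] addr=0x1d blk=7 s=3: MISS | VC [23, 15]
  [11] addr=0x2c blk=11 s=3: MISS | VC [23, 15, 7]
  [12] addr=0x1d blk=7 s=3: VC-HIT | VC [23, 15, 11]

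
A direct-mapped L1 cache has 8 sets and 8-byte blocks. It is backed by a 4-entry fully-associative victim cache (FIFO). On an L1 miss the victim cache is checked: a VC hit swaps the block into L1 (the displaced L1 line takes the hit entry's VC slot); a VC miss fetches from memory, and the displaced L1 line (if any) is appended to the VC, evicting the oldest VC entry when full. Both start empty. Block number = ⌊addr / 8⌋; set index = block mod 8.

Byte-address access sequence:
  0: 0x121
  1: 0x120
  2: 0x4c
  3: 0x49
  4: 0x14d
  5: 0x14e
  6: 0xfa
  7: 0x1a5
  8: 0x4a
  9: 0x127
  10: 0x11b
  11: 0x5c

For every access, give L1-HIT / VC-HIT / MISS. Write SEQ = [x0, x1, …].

#0 0x121→b36/s4 MISS; vc=[]
#1 0x120→b36/s4 L1-HIT; vc=[]
#2 0x4c→b9/s1 MISS; vc=[]
#3 0x49→b9/s1 L1-HIT; vc=[]
#4 0x14d→b41/s1 MISS; vc=[9]
#5 0x14e→b41/s1 L1-HIT; vc=[9]
#6 0xfa→b31/s7 MISS; vc=[9]
#7 0x1a5→b52/s4 MISS; vc=[9,36]
#8 0x4a→b9/s1 VC-HIT; vc=[41,36]
#9 0x127→b36/s4 VC-HIT; vc=[41,52]
#10 0x11b→b35/s3 MISS; vc=[41,52]
#11 0x5c→b11/s3 MISS; vc=[41,52,35]

SEQ = [MISS, L1-HIT, MISS, L1-HIT, MISS, L1-HIT, MISS, MISS, VC-HIT, VC-HIT, MISS, MISS]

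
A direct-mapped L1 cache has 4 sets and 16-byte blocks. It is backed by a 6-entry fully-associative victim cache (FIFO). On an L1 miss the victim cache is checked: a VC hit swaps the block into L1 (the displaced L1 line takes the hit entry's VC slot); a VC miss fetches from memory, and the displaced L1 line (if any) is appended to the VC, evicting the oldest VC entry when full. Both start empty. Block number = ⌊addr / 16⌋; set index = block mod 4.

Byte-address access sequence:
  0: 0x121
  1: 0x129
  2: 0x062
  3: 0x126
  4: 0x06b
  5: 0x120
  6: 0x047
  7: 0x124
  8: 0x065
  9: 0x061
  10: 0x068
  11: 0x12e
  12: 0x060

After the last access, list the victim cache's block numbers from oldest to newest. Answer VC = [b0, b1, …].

VC = [18]

#0 0x121→b18/s2 MISS; vc=[]
#1 0x129→b18/s2 L1-HIT; vc=[]
#2 0x62→b6/s2 MISS; vc=[18]
#3 0x126→b18/s2 VC-HIT; vc=[6]
#4 0x6b→b6/s2 VC-HIT; vc=[18]
#5 0x120→b18/s2 VC-HIT; vc=[6]
#6 0x47→b4/s0 MISS; vc=[6]
#7 0x124→b18/s2 L1-HIT; vc=[6]
#8 0x65→b6/s2 VC-HIT; vc=[18]
#9 0x61→b6/s2 L1-HIT; vc=[18]
#10 0x68→b6/s2 L1-HIT; vc=[18]
#11 0x12e→b18/s2 VC-HIT; vc=[6]
#12 0x60→b6/s2 VC-HIT; vc=[18]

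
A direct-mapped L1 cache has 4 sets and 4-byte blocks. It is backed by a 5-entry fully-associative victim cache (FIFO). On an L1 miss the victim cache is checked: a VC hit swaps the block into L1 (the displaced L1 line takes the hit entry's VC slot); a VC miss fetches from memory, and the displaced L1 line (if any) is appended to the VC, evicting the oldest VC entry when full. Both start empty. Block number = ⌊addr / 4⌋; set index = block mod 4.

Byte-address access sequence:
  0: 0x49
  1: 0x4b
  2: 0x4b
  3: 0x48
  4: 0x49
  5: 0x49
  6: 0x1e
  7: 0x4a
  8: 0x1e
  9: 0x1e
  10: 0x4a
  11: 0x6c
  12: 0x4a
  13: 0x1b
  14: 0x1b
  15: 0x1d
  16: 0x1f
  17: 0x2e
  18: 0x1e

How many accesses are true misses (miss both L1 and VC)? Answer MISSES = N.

#0 0x49→b18/s2 MISS; vc=[]
#1 0x4b→b18/s2 L1-HIT; vc=[]
#2 0x4b→b18/s2 L1-HIT; vc=[]
#3 0x48→b18/s2 L1-HIT; vc=[]
#4 0x49→b18/s2 L1-HIT; vc=[]
#5 0x49→b18/s2 L1-HIT; vc=[]
#6 0x1e→b7/s3 MISS; vc=[]
#7 0x4a→b18/s2 L1-HIT; vc=[]
#8 0x1e→b7/s3 L1-HIT; vc=[]
#9 0x1e→b7/s3 L1-HIT; vc=[]
#10 0x4a→b18/s2 L1-HIT; vc=[]
#11 0x6c→b27/s3 MISS; vc=[7]
#12 0x4a→b18/s2 L1-HIT; vc=[7]
#13 0x1b→b6/s2 MISS; vc=[7,18]
#14 0x1b→b6/s2 L1-HIT; vc=[7,18]
#15 0x1d→b7/s3 VC-HIT; vc=[27,18]
#16 0x1f→b7/s3 L1-HIT; vc=[27,18]
#17 0x2e→b11/s3 MISS; vc=[27,18,7]
#18 0x1e→b7/s3 VC-HIT; vc=[27,18,11]

MISSES = 5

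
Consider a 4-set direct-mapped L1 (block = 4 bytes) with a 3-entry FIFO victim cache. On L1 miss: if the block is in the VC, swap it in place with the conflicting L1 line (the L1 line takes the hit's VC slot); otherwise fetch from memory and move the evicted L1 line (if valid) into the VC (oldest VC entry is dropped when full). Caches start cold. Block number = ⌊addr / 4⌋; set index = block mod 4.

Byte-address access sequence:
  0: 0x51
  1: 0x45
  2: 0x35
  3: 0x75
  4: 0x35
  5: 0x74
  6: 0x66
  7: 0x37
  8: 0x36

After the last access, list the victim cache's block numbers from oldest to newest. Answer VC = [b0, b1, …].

0: 0x51 (blk 20, set 0) → MISS  vc=[]
1: 0x45 (blk 17, set 1) → MISS  vc=[]
2: 0x35 (blk 13, set 1) → MISS  vc=[17]
3: 0x75 (blk 29, set 1) → MISS  vc=[17, 13]
4: 0x35 (blk 13, set 1) → VC-HIT  vc=[17, 29]
5: 0x74 (blk 29, set 1) → VC-HIT  vc=[17, 13]
6: 0x66 (blk 25, set 1) → MISS  vc=[17, 13, 29]
7: 0x37 (blk 13, set 1) → VC-HIT  vc=[17, 25, 29]
8: 0x36 (blk 13, set 1) → L1-HIT  vc=[17, 25, 29]

VC = [17, 25, 29]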